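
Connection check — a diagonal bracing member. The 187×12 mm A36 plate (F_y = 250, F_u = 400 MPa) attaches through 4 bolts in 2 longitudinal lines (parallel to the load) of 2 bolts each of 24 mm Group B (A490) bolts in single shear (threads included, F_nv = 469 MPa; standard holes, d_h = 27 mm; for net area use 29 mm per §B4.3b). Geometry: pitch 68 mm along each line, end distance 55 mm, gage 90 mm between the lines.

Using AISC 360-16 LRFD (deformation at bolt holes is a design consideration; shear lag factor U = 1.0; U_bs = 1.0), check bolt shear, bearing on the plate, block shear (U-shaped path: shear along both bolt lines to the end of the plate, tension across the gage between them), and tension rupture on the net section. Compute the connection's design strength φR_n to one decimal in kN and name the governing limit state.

Bolt shear: A_b = π(24)²/4 = 452.39 mm². φR_n = 0.75 × 469 × 452.39 × 4 × 1 = 636.5 kN.
Bearing (12 mm plate, F_u = 400 MPa): end bolts L_c = 55 − 27/2 = 41.5, R_n = min(1.2×41.5×12×400, 2.4×24×12×400) = 239.04 kN/bolt; interior L_c = 68 − 27 = 41, R_n = 236.16 kN/bolt. φR_n = 0.75 × (2×239.04 + 2×236.16) = 712.8 kN.
Block shear: shear path 2×[55+1×68] = 2×123 mm, A_gv = 2952, A_nv = 2×(123 − 1.5×29)×12 = 1908 mm²; tension across gage: (90 − 1×29)×12 = 732 mm². R_n = min(0.6×400×1908, 0.6×250×2952) + 1.0×400×732 = min(457.92, 442.8) + 292.8 = 735.6 kN. φR_n = 0.75 × 735.6 = 551.7 kN.
Tension rupture (net): A_n = (187 − 2×29)×12 = 1548 mm² (U = 1.0, A_e = A_n). φR_n = 0.75 × 400 × 1548 = 464.4 kN.
Governing: min(636.5, 712.8, 551.7, 464.4) = 464.4 kN → net-section rupture.

464.4 kN (net-section rupture governs)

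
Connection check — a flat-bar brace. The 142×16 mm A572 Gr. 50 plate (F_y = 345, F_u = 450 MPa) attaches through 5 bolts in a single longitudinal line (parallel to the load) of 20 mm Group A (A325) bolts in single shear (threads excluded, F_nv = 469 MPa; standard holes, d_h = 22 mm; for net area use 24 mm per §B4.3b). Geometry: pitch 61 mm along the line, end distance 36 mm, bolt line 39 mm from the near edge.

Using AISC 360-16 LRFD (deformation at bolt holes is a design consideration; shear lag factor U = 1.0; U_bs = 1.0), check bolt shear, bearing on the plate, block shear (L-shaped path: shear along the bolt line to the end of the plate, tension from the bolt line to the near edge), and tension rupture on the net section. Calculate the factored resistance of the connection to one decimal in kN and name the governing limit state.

552.5 kN (bolt shear governs)

Bolt shear: A_b = π(20)²/4 = 314.16 mm². φR_n = 0.75 × 469 × 314.16 × 5 × 1 = 552.5 kN.
Bearing (16 mm plate, F_u = 450 MPa): end bolts L_c = 36 − 22/2 = 25, R_n = min(1.2×25×16×450, 2.4×20×16×450) = 216 kN/bolt; interior L_c = 61 − 22 = 39, R_n = 336.96 kN/bolt. φR_n = 0.75 × (1×216 + 4×336.96) = 1172.9 kN.
Block shear: shear path 1×[36+4×61] = 1×280 mm, A_gv = 4480, A_nv = 1×(280 − 4.5×24)×16 = 2752 mm²; tension to near edge: (39 − 0.5×24)×16 = 432 mm². R_n = min(0.6×450×2752, 0.6×345×4480) + 1.0×450×432 = min(743.04, 927.36) + 194.4 = 937.44 kN. φR_n = 0.75 × 937.44 = 703.1 kN.
Tension rupture (net): A_n = (142 − 1×24)×16 = 1888 mm² (U = 1.0, A_e = A_n). φR_n = 0.75 × 450 × 1888 = 637.2 kN.
Governing: min(552.5, 1172.9, 703.1, 637.2) = 552.5 kN → bolt shear.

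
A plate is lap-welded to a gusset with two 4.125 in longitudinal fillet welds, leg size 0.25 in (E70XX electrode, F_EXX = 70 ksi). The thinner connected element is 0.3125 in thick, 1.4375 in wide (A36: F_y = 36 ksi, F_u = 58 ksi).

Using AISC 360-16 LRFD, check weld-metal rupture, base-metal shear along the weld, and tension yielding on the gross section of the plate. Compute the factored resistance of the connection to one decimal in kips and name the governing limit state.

14.6 kips (gross-section yield governs)

Weld metal: throat = 0.707×0.25 = 0.17675 in, L = 2×4.125 = 8.25 in. φR_n = 0.75 × 0.6 × 70 × 0.17675 × 8.25 = 45.9 kips.
Base metal shear (0.3125 in plate): yield φR_n = 1.0×0.6×36×0.3125×8.25 = 55.7 kips; rupture φR_n = 0.75×0.6×58×0.3125×8.25 = 67.3 kips; take 55.7 kips (yield).
Tension yield (gross): A_g = 1.4375×0.3125 = 0.44922 in². φR_n = 0.90 × 36 × 0.44922 = 14.6 kips.
Governing: min(45.9, 55.7, 14.6) = 14.6 kips → gross-section yield.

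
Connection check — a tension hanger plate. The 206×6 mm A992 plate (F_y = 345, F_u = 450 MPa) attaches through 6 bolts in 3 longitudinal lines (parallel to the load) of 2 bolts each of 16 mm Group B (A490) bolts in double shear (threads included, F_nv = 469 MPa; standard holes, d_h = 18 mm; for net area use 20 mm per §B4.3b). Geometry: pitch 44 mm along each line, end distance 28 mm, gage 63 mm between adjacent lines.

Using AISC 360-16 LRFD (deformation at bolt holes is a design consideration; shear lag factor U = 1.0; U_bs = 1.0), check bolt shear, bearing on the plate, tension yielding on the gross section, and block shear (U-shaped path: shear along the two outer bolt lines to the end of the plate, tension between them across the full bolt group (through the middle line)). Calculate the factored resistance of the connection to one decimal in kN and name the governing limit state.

Bolt shear: A_b = π(16)²/4 = 201.06 mm². φR_n = 0.75 × 469 × 201.06 × 6 × 2 = 848.7 kN.
Bearing (6 mm plate, F_u = 450 MPa): end bolts L_c = 28 − 18/2 = 19, R_n = min(1.2×19×6×450, 2.4×16×6×450) = 61.56 kN/bolt; interior L_c = 44 − 18 = 26, R_n = 84.24 kN/bolt. φR_n = 0.75 × (3×61.56 + 3×84.24) = 328.1 kN.
Tension yield (gross): A_g = 206×6 = 1236 mm². φR_n = 0.90 × 345 × 1236 = 383.8 kN.
Block shear: shear path 2×[28+1×44] = 2×72 mm, A_gv = 864, A_nv = 2×(72 − 1.5×20)×6 = 504 mm²; tension across gage: (126 − 2×20)×6 = 516 mm². R_n = min(0.6×450×504, 0.6×345×864) + 1.0×450×516 = min(136.08, 178.85) + 232.2 = 368.28 kN. φR_n = 0.75 × 368.28 = 276.2 kN.
Governing: min(848.7, 328.1, 383.8, 276.2) = 276.2 kN → block shear.

276.2 kN (block shear governs)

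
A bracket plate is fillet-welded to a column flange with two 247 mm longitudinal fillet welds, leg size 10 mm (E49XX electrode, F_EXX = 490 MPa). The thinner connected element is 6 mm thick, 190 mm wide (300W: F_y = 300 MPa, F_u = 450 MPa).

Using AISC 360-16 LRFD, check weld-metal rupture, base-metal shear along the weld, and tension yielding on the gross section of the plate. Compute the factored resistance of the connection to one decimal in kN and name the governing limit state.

Weld metal: throat = 0.707×10 = 7.07 mm, L = 2×247 = 494 mm. φR_n = 0.75 × 0.6 × 490 × 7.07 × 494 = 770.1 kN.
Base metal shear (6 mm plate): yield φR_n = 1.0×0.6×300×6×494 = 533.5 kN; rupture φR_n = 0.75×0.6×450×6×494 = 600.2 kN; take 533.5 kN (yield).
Tension yield (gross): A_g = 190×6 = 1140 mm². φR_n = 0.90 × 300 × 1140 = 307.8 kN.
Governing: min(770.1, 533.5, 307.8) = 307.8 kN → gross-section yield.

307.8 kN (gross-section yield governs)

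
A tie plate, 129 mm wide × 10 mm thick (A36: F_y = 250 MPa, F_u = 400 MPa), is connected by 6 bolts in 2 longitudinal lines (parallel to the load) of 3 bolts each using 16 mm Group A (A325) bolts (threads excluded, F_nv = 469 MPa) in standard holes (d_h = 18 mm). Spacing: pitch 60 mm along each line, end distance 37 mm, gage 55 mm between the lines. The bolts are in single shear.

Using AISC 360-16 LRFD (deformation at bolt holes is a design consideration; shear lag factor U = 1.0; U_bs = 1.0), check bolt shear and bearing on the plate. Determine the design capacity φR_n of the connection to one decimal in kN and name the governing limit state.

424.3 kN (bolt shear governs)

Bolt shear: A_b = π(16)²/4 = 201.06 mm². φR_n = 0.75 × 469 × 201.06 × 6 × 1 = 424.3 kN.
Bearing (10 mm plate, F_u = 400 MPa): end bolts L_c = 37 − 18/2 = 28, R_n = min(1.2×28×10×400, 2.4×16×10×400) = 134.4 kN/bolt; interior L_c = 60 − 18 = 42, R_n = 153.6 kN/bolt. φR_n = 0.75 × (2×134.4 + 4×153.6) = 662.4 kN.
Governing: min(424.3, 662.4) = 424.3 kN → bolt shear.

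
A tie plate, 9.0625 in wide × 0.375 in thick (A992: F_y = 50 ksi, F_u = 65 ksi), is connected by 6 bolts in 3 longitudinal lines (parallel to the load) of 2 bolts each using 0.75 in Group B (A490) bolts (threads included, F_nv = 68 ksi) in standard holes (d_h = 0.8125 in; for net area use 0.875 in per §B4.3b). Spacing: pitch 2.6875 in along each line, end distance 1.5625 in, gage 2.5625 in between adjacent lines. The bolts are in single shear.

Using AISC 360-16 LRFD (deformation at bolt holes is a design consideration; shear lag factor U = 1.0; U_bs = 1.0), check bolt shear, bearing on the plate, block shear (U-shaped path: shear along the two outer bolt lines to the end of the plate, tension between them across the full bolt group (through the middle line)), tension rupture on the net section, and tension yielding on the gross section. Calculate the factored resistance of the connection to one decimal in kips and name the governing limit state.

Bolt shear: A_b = π(0.75)²/4 = 0.44179 in². φR_n = 0.75 × 68 × 0.44179 × 6 × 1 = 135.2 kips.
Bearing (0.375 in plate, F_u = 65 ksi): end bolts L_c = 1.5625 − 0.8125/2 = 1.15625, R_n = min(1.2×1.15625×0.375×65, 2.4×0.75×0.375×65) = 33.82 kips/bolt; interior L_c = 2.6875 − 0.8125 = 1.875, R_n = 43.875 kips/bolt. φR_n = 0.75 × (3×33.82 + 3×43.875) = 174.8 kips.
Block shear: shear path 2×[1.5625+1×2.6875] = 2×4.25 in, A_gv = 3.1875, A_nv = 2×(4.25 − 1.5×0.875)×0.375 = 2.2031 in²; tension across gage: (5.125 − 2×0.875)×0.375 = 1.2656 in². R_n = min(0.6×65×2.2031, 0.6×50×3.1875) + 1.0×65×1.2656 = min(85.921, 95.625) + 82.264 = 168.19 kips. φR_n = 0.75 × 168.19 = 126.1 kips.
Tension rupture (net): A_n = (9.0625 − 3×0.875)×0.375 = 2.4141 in² (U = 1.0, A_e = A_n). φR_n = 0.75 × 65 × 2.4141 = 117.7 kips.
Tension yield (gross): A_g = 9.0625×0.375 = 3.3984 in². φR_n = 0.90 × 50 × 3.3984 = 152.9 kips.
Governing: min(135.2, 174.8, 126.1, 117.7, 152.9) = 117.7 kips → net-section rupture.

117.7 kips (net-section rupture governs)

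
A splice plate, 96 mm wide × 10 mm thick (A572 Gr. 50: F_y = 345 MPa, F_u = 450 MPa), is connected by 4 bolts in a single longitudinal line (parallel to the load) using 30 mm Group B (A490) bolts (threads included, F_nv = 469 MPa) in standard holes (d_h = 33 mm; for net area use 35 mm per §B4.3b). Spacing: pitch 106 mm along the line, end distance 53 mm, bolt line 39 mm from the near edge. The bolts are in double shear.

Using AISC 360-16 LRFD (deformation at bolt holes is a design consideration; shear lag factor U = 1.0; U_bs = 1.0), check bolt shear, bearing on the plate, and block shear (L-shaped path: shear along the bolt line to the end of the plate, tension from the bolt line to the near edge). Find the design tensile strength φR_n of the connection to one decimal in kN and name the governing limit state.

Bolt shear: A_b = π(30)²/4 = 706.86 mm². φR_n = 0.75 × 469 × 706.86 × 4 × 2 = 1989.1 kN.
Bearing (10 mm plate, F_u = 450 MPa): end bolts L_c = 53 − 33/2 = 36.5, R_n = min(1.2×36.5×10×450, 2.4×30×10×450) = 197.1 kN/bolt; interior L_c = 106 − 33 = 73, R_n = 324 kN/bolt. φR_n = 0.75 × (1×197.1 + 3×324) = 876.8 kN.
Block shear: shear path 1×[53+3×106] = 1×371 mm, A_gv = 3710, A_nv = 1×(371 − 3.5×35)×10 = 2485 mm²; tension to near edge: (39 − 0.5×35)×10 = 215 mm². R_n = min(0.6×450×2485, 0.6×345×3710) + 1.0×450×215 = min(670.95, 767.97) + 96.75 = 767.7 kN. φR_n = 0.75 × 767.7 = 575.8 kN.
Governing: min(1989.1, 876.8, 575.8) = 575.8 kN → block shear.

575.8 kN (block shear governs)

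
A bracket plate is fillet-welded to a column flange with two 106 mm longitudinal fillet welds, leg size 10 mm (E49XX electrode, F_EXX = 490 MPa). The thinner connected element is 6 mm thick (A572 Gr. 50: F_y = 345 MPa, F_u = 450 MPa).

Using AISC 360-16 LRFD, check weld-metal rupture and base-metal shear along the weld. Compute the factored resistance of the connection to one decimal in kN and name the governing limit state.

Weld metal: throat = 0.707×10 = 7.07 mm, L = 2×106 = 212 mm. φR_n = 0.75 × 0.6 × 490 × 7.07 × 212 = 330.5 kN.
Base metal shear (6 mm plate): yield φR_n = 1.0×0.6×345×6×212 = 263.3 kN; rupture φR_n = 0.75×0.6×450×6×212 = 257.6 kN; take 257.6 kN (rupture).
Governing: min(330.5, 257.6) = 257.6 kN → base-metal shear.

257.6 kN (base-metal shear governs)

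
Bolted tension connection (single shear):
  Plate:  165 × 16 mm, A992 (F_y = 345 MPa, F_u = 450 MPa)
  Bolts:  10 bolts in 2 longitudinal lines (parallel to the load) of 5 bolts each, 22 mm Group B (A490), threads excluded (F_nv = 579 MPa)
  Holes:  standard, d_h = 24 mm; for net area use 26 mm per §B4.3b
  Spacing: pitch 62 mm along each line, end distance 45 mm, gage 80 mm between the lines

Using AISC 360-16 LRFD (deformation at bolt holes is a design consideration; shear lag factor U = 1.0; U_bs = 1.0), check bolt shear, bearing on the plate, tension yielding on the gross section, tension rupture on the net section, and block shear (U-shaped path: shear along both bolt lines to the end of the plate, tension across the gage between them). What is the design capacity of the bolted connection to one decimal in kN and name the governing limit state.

Bolt shear: A_b = π(22)²/4 = 380.13 mm². φR_n = 0.75 × 579 × 380.13 × 10 × 1 = 1650.7 kN.
Bearing (16 mm plate, F_u = 450 MPa): end bolts L_c = 45 − 24/2 = 33, R_n = min(1.2×33×16×450, 2.4×22×16×450) = 285.12 kN/bolt; interior L_c = 62 − 24 = 38, R_n = 328.32 kN/bolt. φR_n = 0.75 × (2×285.12 + 8×328.32) = 2397.6 kN.
Tension yield (gross): A_g = 165×16 = 2640 mm². φR_n = 0.90 × 345 × 2640 = 819.7 kN.
Tension rupture (net): A_n = (165 − 2×26)×16 = 1808 mm² (U = 1.0, A_e = A_n). φR_n = 0.75 × 450 × 1808 = 610.2 kN.
Block shear: shear path 2×[45+4×62] = 2×293 mm, A_gv = 9376, A_nv = 2×(293 − 4.5×26)×16 = 5632 mm²; tension across gage: (80 − 1×26)×16 = 864 mm². R_n = min(0.6×450×5632, 0.6×345×9376) + 1.0×450×864 = min(1520.6, 1940.8) + 388.8 = 1909.4 kN. φR_n = 0.75 × 1909.4 = 1432.1 kN.
Governing: min(1650.7, 2397.6, 819.7, 610.2, 1432.1) = 610.2 kN → net-section rupture.

610.2 kN (net-section rupture governs)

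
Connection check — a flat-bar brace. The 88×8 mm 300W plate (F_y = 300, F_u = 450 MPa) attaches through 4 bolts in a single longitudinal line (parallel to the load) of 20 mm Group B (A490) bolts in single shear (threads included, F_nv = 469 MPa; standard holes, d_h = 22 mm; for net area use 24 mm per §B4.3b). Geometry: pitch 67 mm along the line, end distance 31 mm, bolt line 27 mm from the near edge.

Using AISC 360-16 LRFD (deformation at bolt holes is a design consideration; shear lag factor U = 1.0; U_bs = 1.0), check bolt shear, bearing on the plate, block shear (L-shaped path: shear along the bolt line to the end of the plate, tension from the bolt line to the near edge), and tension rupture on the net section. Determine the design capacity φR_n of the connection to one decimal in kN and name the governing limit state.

172.8 kN (net-section rupture governs)

Bolt shear: A_b = π(20)²/4 = 314.16 mm². φR_n = 0.75 × 469 × 314.16 × 4 × 1 = 442.0 kN.
Bearing (8 mm plate, F_u = 450 MPa): end bolts L_c = 31 − 22/2 = 20, R_n = min(1.2×20×8×450, 2.4×20×8×450) = 86.4 kN/bolt; interior L_c = 67 − 22 = 45, R_n = 172.8 kN/bolt. φR_n = 0.75 × (1×86.4 + 3×172.8) = 453.6 kN.
Block shear: shear path 1×[31+3×67] = 1×232 mm, A_gv = 1856, A_nv = 1×(232 − 3.5×24)×8 = 1184 mm²; tension to near edge: (27 − 0.5×24)×8 = 120 mm². R_n = min(0.6×450×1184, 0.6×300×1856) + 1.0×450×120 = min(319.68, 334.08) + 54 = 373.68 kN. φR_n = 0.75 × 373.68 = 280.3 kN.
Tension rupture (net): A_n = (88 − 1×24)×8 = 512 mm² (U = 1.0, A_e = A_n). φR_n = 0.75 × 450 × 512 = 172.8 kN.
Governing: min(442.0, 453.6, 280.3, 172.8) = 172.8 kN → net-section rupture.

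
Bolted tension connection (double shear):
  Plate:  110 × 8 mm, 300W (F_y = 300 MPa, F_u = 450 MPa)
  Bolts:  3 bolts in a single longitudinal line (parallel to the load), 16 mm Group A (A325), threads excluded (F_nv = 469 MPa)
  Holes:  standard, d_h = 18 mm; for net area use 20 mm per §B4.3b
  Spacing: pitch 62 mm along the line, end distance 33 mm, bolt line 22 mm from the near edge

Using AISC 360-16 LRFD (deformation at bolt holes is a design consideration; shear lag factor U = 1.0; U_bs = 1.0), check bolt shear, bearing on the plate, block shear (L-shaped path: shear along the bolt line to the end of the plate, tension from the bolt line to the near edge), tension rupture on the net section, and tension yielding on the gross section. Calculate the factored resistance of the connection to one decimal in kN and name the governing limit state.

Bolt shear: A_b = π(16)²/4 = 201.06 mm². φR_n = 0.75 × 469 × 201.06 × 3 × 2 = 424.3 kN.
Bearing (8 mm plate, F_u = 450 MPa): end bolts L_c = 33 − 18/2 = 24, R_n = min(1.2×24×8×450, 2.4×16×8×450) = 103.68 kN/bolt; interior L_c = 62 − 18 = 44, R_n = 138.24 kN/bolt. φR_n = 0.75 × (1×103.68 + 2×138.24) = 285.1 kN.
Block shear: shear path 1×[33+2×62] = 1×157 mm, A_gv = 1256, A_nv = 1×(157 − 2.5×20)×8 = 856 mm²; tension to near edge: (22 − 0.5×20)×8 = 96 mm². R_n = min(0.6×450×856, 0.6×300×1256) + 1.0×450×96 = min(231.12, 226.08) + 43.2 = 269.28 kN. φR_n = 0.75 × 269.28 = 202.0 kN.
Tension rupture (net): A_n = (110 − 1×20)×8 = 720 mm² (U = 1.0, A_e = A_n). φR_n = 0.75 × 450 × 720 = 243.0 kN.
Tension yield (gross): A_g = 110×8 = 880 mm². φR_n = 0.90 × 300 × 880 = 237.6 kN.
Governing: min(424.3, 285.1, 202.0, 243.0, 237.6) = 202.0 kN → block shear.

202.0 kN (block shear governs)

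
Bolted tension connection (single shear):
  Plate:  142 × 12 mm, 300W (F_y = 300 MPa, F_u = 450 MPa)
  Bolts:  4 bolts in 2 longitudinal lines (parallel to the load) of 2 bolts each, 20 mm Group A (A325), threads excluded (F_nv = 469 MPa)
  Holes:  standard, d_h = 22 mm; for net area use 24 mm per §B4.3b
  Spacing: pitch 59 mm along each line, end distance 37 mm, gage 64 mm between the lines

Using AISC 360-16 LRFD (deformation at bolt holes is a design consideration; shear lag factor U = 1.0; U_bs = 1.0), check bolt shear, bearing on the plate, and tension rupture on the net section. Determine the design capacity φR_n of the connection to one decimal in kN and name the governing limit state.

380.7 kN (net-section rupture governs)

Bolt shear: A_b = π(20)²/4 = 314.16 mm². φR_n = 0.75 × 469 × 314.16 × 4 × 1 = 442.0 kN.
Bearing (12 mm plate, F_u = 450 MPa): end bolts L_c = 37 − 22/2 = 26, R_n = min(1.2×26×12×450, 2.4×20×12×450) = 168.48 kN/bolt; interior L_c = 59 − 22 = 37, R_n = 239.76 kN/bolt. φR_n = 0.75 × (2×168.48 + 2×239.76) = 612.4 kN.
Tension rupture (net): A_n = (142 − 2×24)×12 = 1128 mm² (U = 1.0, A_e = A_n). φR_n = 0.75 × 450 × 1128 = 380.7 kN.
Governing: min(442.0, 612.4, 380.7) = 380.7 kN → net-section rupture.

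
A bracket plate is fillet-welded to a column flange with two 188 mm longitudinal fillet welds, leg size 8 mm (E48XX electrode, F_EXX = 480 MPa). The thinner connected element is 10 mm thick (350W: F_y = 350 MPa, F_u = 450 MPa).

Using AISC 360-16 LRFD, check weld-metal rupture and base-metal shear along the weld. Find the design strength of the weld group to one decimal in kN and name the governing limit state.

459.4 kN (weld metal governs)

Weld metal: throat = 0.707×8 = 5.656 mm, L = 2×188 = 376 mm. φR_n = 0.75 × 0.6 × 480 × 5.656 × 376 = 459.4 kN.
Base metal shear (10 mm plate): yield φR_n = 1.0×0.6×350×10×376 = 789.6 kN; rupture φR_n = 0.75×0.6×450×10×376 = 761.4 kN; take 761.4 kN (rupture).
Governing: min(459.4, 761.4) = 459.4 kN → weld metal.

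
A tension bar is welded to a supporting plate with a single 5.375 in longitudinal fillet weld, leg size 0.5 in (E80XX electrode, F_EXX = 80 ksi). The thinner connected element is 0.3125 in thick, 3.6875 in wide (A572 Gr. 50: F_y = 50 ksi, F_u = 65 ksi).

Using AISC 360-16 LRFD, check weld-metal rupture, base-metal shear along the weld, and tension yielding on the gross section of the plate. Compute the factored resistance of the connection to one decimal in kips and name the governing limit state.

Weld metal: throat = 0.707×0.5 = 0.3535 in, L = 5.375 in. φR_n = 0.75 × 0.6 × 80 × 0.3535 × 5.375 = 68.4 kips.
Base metal shear (0.3125 in plate): yield φR_n = 1.0×0.6×50×0.3125×5.375 = 50.4 kips; rupture φR_n = 0.75×0.6×65×0.3125×5.375 = 49.1 kips; take 49.1 kips (rupture).
Tension yield (gross): A_g = 3.6875×0.3125 = 1.1523 in². φR_n = 0.90 × 50 × 1.1523 = 51.9 kips.
Governing: min(68.4, 49.1, 51.9) = 49.1 kips → base-metal shear.

49.1 kips (base-metal shear governs)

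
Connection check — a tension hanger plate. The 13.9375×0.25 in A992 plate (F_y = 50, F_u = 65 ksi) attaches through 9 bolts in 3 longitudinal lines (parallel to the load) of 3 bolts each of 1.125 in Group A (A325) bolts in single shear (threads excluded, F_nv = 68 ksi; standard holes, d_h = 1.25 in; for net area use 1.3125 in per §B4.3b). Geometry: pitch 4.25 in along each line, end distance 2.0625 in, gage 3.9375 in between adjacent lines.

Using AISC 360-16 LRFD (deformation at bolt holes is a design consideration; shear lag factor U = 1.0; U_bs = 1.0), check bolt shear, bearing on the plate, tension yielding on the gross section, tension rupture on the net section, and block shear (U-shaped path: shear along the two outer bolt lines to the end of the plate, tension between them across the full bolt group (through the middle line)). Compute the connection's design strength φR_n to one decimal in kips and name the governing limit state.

121.9 kips (net-section rupture governs)

Bolt shear: A_b = π(1.125)²/4 = 0.99402 in². φR_n = 0.75 × 68 × 0.99402 × 9 × 1 = 456.3 kips.
Bearing (0.25 in plate, F_u = 65 ksi): end bolts L_c = 2.0625 − 1.25/2 = 1.4375, R_n = min(1.2×1.4375×0.25×65, 2.4×1.125×0.25×65) = 28.031 kips/bolt; interior L_c = 4.25 − 1.25 = 3, R_n = 43.875 kips/bolt. φR_n = 0.75 × (3×28.031 + 6×43.875) = 260.5 kips.
Tension yield (gross): A_g = 13.9375×0.25 = 3.4844 in². φR_n = 0.90 × 50 × 3.4844 = 156.8 kips.
Tension rupture (net): A_n = (13.9375 − 3×1.3125)×0.25 = 2.5 in² (U = 1.0, A_e = A_n). φR_n = 0.75 × 65 × 2.5 = 121.9 kips.
Block shear: shear path 2×[2.0625+2×4.25] = 2×10.5625 in, A_gv = 5.2813, A_nv = 2×(10.5625 − 2.5×1.3125)×0.25 = 3.6406 in²; tension across gage: (7.875 − 2×1.3125)×0.25 = 1.3125 in². R_n = min(0.6×65×3.6406, 0.6×50×5.2813) + 1.0×65×1.3125 = min(141.98, 158.44) + 85.313 = 227.29 kips. φR_n = 0.75 × 227.29 = 170.5 kips.
Governing: min(456.3, 260.5, 156.8, 121.9, 170.5) = 121.9 kips → net-section rupture.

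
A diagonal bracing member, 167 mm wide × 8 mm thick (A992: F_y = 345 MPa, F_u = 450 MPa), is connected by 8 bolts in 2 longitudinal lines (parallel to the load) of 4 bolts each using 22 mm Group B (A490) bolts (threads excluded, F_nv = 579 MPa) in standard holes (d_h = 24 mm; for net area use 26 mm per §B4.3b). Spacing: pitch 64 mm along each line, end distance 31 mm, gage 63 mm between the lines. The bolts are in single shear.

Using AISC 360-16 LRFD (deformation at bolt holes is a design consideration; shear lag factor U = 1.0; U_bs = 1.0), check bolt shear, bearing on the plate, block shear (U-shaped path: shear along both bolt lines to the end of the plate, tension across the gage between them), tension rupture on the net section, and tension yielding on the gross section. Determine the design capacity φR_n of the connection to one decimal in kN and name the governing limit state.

310.5 kN (net-section rupture governs)

Bolt shear: A_b = π(22)²/4 = 380.13 mm². φR_n = 0.75 × 579 × 380.13 × 8 × 1 = 1320.6 kN.
Bearing (8 mm plate, F_u = 450 MPa): end bolts L_c = 31 − 24/2 = 19, R_n = min(1.2×19×8×450, 2.4×22×8×450) = 82.08 kN/bolt; interior L_c = 64 − 24 = 40, R_n = 172.8 kN/bolt. φR_n = 0.75 × (2×82.08 + 6×172.8) = 900.7 kN.
Block shear: shear path 2×[31+3×64] = 2×223 mm, A_gv = 3568, A_nv = 2×(223 − 3.5×26)×8 = 2112 mm²; tension across gage: (63 − 1×26)×8 = 296 mm². R_n = min(0.6×450×2112, 0.6×345×3568) + 1.0×450×296 = min(570.24, 738.58) + 133.2 = 703.44 kN. φR_n = 0.75 × 703.44 = 527.6 kN.
Tension rupture (net): A_n = (167 − 2×26)×8 = 920 mm² (U = 1.0, A_e = A_n). φR_n = 0.75 × 450 × 920 = 310.5 kN.
Tension yield (gross): A_g = 167×8 = 1336 mm². φR_n = 0.90 × 345 × 1336 = 414.8 kN.
Governing: min(1320.6, 900.7, 527.6, 310.5, 414.8) = 310.5 kN → net-section rupture.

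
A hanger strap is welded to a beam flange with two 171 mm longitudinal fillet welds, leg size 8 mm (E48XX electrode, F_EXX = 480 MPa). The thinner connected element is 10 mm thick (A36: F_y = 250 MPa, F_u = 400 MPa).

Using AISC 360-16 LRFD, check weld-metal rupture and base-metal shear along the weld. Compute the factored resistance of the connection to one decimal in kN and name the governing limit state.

417.8 kN (weld metal governs)

Weld metal: throat = 0.707×8 = 5.656 mm, L = 2×171 = 342 mm. φR_n = 0.75 × 0.6 × 480 × 5.656 × 342 = 417.8 kN.
Base metal shear (10 mm plate): yield φR_n = 1.0×0.6×250×10×342 = 513.0 kN; rupture φR_n = 0.75×0.6×400×10×342 = 615.6 kN; take 513.0 kN (yield).
Governing: min(417.8, 513.0) = 417.8 kN → weld metal.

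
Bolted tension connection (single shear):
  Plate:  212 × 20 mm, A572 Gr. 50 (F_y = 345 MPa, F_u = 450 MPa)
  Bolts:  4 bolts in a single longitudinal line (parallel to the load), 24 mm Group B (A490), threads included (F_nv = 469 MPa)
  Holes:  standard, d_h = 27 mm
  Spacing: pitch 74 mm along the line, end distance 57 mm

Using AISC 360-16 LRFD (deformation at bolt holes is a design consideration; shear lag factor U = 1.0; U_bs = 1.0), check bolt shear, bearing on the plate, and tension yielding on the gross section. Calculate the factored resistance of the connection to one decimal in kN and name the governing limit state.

636.5 kN (bolt shear governs)

Bolt shear: A_b = π(24)²/4 = 452.39 mm². φR_n = 0.75 × 469 × 452.39 × 4 × 1 = 636.5 kN.
Bearing (20 mm plate, F_u = 450 MPa): end bolts L_c = 57 − 27/2 = 43.5, R_n = min(1.2×43.5×20×450, 2.4×24×20×450) = 469.8 kN/bolt; interior L_c = 74 − 27 = 47, R_n = 507.6 kN/bolt. φR_n = 0.75 × (1×469.8 + 3×507.6) = 1494.5 kN.
Tension yield (gross): A_g = 212×20 = 4240 mm². φR_n = 0.90 × 345 × 4240 = 1316.5 kN.
Governing: min(636.5, 1494.5, 1316.5) = 636.5 kN → bolt shear.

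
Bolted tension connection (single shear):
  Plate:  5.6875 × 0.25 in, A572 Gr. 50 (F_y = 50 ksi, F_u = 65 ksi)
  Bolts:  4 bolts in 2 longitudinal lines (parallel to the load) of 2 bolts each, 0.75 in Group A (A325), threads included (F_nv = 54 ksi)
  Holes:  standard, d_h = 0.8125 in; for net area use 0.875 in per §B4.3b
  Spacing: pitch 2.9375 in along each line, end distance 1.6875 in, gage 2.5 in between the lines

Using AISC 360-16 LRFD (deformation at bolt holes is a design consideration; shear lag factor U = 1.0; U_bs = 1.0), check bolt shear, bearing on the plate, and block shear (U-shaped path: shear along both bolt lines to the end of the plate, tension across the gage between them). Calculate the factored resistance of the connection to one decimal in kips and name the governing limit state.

68.3 kips (block shear governs)

Bolt shear: A_b = π(0.75)²/4 = 0.44179 in². φR_n = 0.75 × 54 × 0.44179 × 4 × 1 = 71.6 kips.
Bearing (0.25 in plate, F_u = 65 ksi): end bolts L_c = 1.6875 − 0.8125/2 = 1.28125, R_n = min(1.2×1.28125×0.25×65, 2.4×0.75×0.25×65) = 24.984 kips/bolt; interior L_c = 2.9375 − 0.8125 = 2.125, R_n = 29.25 kips/bolt. φR_n = 0.75 × (2×24.984 + 2×29.25) = 81.4 kips.
Block shear: shear path 2×[1.6875+1×2.9375] = 2×4.625 in, A_gv = 2.3125, A_nv = 2×(4.625 − 1.5×0.875)×0.25 = 1.6563 in²; tension across gage: (2.5 − 1×0.875)×0.25 = 0.40625 in². R_n = min(0.6×65×1.6563, 0.6×50×2.3125) + 1.0×65×0.40625 = min(64.596, 69.375) + 26.406 = 91.002 kips. φR_n = 0.75 × 91.002 = 68.3 kips.
Governing: min(71.6, 81.4, 68.3) = 68.3 kips → block shear.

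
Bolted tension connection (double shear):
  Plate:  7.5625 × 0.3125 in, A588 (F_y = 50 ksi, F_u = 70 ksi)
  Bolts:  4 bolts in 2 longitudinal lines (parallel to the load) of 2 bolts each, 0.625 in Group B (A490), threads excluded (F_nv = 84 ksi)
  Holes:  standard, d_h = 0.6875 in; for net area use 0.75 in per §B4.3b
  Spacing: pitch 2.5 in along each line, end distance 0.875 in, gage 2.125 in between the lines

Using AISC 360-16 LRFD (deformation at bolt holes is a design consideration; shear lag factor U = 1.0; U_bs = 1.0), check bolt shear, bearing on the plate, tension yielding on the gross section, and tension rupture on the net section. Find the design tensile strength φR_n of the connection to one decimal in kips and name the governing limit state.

Bolt shear: A_b = π(0.625)²/4 = 0.3068 in². φR_n = 0.75 × 84 × 0.3068 × 4 × 2 = 154.6 kips.
Bearing (0.3125 in plate, F_u = 70 ksi): end bolts L_c = 0.875 − 0.6875/2 = 0.53125, R_n = min(1.2×0.53125×0.3125×70, 2.4×0.625×0.3125×70) = 13.945 kips/bolt; interior L_c = 2.5 − 0.6875 = 1.8125, R_n = 32.813 kips/bolt. φR_n = 0.75 × (2×13.945 + 2×32.813) = 70.1 kips.
Tension yield (gross): A_g = 7.5625×0.3125 = 2.3633 in². φR_n = 0.90 × 50 × 2.3633 = 106.3 kips.
Tension rupture (net): A_n = (7.5625 − 2×0.75)×0.3125 = 1.8945 in² (U = 1.0, A_e = A_n). φR_n = 0.75 × 70 × 1.8945 = 99.5 kips.
Governing: min(154.6, 70.1, 106.3, 99.5) = 70.1 kips → bearing.

70.1 kips (bearing governs)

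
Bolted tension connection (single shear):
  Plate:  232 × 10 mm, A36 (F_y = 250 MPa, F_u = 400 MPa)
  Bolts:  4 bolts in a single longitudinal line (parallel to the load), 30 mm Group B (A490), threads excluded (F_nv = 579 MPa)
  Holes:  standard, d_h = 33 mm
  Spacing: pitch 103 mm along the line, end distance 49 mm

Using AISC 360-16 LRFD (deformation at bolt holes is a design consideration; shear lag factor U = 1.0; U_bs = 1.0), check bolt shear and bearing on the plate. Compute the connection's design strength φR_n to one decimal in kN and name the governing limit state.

Bolt shear: A_b = π(30)²/4 = 706.86 mm². φR_n = 0.75 × 579 × 706.86 × 4 × 1 = 1227.8 kN.
Bearing (10 mm plate, F_u = 400 MPa): end bolts L_c = 49 − 33/2 = 32.5, R_n = min(1.2×32.5×10×400, 2.4×30×10×400) = 156 kN/bolt; interior L_c = 103 − 33 = 70, R_n = 288 kN/bolt. φR_n = 0.75 × (1×156 + 3×288) = 765.0 kN.
Governing: min(1227.8, 765.0) = 765.0 kN → bearing.

765.0 kN (bearing governs)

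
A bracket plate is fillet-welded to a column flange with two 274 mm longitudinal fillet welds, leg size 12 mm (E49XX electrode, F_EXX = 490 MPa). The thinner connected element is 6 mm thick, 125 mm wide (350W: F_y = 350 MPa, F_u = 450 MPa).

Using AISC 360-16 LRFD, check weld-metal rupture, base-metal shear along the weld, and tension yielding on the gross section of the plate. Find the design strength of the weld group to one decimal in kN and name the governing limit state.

236.3 kN (gross-section yield governs)

Weld metal: throat = 0.707×12 = 8.484 mm, L = 2×274 = 548 mm. φR_n = 0.75 × 0.6 × 490 × 8.484 × 548 = 1025.2 kN.
Base metal shear (6 mm plate): yield φR_n = 1.0×0.6×350×6×548 = 690.5 kN; rupture φR_n = 0.75×0.6×450×6×548 = 665.8 kN; take 665.8 kN (rupture).
Tension yield (gross): A_g = 125×6 = 750 mm². φR_n = 0.90 × 350 × 750 = 236.3 kN.
Governing: min(1025.2, 665.8, 236.3) = 236.3 kN → gross-section yield.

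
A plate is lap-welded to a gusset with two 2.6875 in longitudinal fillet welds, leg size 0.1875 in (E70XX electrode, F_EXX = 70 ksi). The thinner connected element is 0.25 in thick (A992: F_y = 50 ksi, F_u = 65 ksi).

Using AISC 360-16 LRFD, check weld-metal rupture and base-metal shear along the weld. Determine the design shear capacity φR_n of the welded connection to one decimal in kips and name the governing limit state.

22.4 kips (weld metal governs)

Weld metal: throat = 0.707×0.1875 = 0.13256 in, L = 2×2.6875 = 5.375 in. φR_n = 0.75 × 0.6 × 70 × 0.13256 × 5.375 = 22.4 kips.
Base metal shear (0.25 in plate): yield φR_n = 1.0×0.6×50×0.25×5.375 = 40.3 kips; rupture φR_n = 0.75×0.6×65×0.25×5.375 = 39.3 kips; take 39.3 kips (rupture).
Governing: min(22.4, 39.3) = 22.4 kips → weld metal.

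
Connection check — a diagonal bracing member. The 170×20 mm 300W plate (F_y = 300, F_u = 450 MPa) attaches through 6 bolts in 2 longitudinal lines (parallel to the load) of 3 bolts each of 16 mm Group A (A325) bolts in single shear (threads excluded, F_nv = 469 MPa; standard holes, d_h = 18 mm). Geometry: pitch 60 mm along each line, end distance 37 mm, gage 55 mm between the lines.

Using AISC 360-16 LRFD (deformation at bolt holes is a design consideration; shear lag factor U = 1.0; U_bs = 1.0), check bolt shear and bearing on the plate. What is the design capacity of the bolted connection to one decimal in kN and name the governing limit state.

424.3 kN (bolt shear governs)

Bolt shear: A_b = π(16)²/4 = 201.06 mm². φR_n = 0.75 × 469 × 201.06 × 6 × 1 = 424.3 kN.
Bearing (20 mm plate, F_u = 450 MPa): end bolts L_c = 37 − 18/2 = 28, R_n = min(1.2×28×20×450, 2.4×16×20×450) = 302.4 kN/bolt; interior L_c = 60 − 18 = 42, R_n = 345.6 kN/bolt. φR_n = 0.75 × (2×302.4 + 4×345.6) = 1490.4 kN.
Governing: min(424.3, 1490.4) = 424.3 kN → bolt shear.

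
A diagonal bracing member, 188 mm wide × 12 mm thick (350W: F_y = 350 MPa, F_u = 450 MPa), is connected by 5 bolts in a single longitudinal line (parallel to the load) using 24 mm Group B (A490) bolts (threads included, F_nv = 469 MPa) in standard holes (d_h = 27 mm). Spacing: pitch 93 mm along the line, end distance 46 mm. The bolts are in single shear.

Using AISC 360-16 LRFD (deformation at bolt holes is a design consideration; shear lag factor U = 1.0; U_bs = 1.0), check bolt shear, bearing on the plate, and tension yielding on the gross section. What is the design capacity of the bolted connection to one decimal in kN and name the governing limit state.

710.6 kN (gross-section yield governs)

Bolt shear: A_b = π(24)²/4 = 452.39 mm². φR_n = 0.75 × 469 × 452.39 × 5 × 1 = 795.6 kN.
Bearing (12 mm plate, F_u = 450 MPa): end bolts L_c = 46 − 27/2 = 32.5, R_n = min(1.2×32.5×12×450, 2.4×24×12×450) = 210.6 kN/bolt; interior L_c = 93 − 27 = 66, R_n = 311.04 kN/bolt. φR_n = 0.75 × (1×210.6 + 4×311.04) = 1091.1 kN.
Tension yield (gross): A_g = 188×12 = 2256 mm². φR_n = 0.90 × 350 × 2256 = 710.6 kN.
Governing: min(795.6, 1091.1, 710.6) = 710.6 kN → gross-section yield.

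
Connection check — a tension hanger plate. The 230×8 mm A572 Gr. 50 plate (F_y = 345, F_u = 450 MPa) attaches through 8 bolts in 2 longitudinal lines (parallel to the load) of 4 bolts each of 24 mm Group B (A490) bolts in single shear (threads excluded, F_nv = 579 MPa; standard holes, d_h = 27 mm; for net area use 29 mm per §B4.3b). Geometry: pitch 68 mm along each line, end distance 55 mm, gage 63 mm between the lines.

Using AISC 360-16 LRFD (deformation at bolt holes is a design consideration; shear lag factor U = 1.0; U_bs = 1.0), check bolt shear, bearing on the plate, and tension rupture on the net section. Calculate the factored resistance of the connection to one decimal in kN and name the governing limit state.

Bolt shear: A_b = π(24)²/4 = 452.39 mm². φR_n = 0.75 × 579 × 452.39 × 8 × 1 = 1571.6 kN.
Bearing (8 mm plate, F_u = 450 MPa): end bolts L_c = 55 − 27/2 = 41.5, R_n = min(1.2×41.5×8×450, 2.4×24×8×450) = 179.28 kN/bolt; interior L_c = 68 − 27 = 41, R_n = 177.12 kN/bolt. φR_n = 0.75 × (2×179.28 + 6×177.12) = 1066.0 kN.
Tension rupture (net): A_n = (230 − 2×29)×8 = 1376 mm² (U = 1.0, A_e = A_n). φR_n = 0.75 × 450 × 1376 = 464.4 kN.
Governing: min(1571.6, 1066.0, 464.4) = 464.4 kN → net-section rupture.

464.4 kN (net-section rupture governs)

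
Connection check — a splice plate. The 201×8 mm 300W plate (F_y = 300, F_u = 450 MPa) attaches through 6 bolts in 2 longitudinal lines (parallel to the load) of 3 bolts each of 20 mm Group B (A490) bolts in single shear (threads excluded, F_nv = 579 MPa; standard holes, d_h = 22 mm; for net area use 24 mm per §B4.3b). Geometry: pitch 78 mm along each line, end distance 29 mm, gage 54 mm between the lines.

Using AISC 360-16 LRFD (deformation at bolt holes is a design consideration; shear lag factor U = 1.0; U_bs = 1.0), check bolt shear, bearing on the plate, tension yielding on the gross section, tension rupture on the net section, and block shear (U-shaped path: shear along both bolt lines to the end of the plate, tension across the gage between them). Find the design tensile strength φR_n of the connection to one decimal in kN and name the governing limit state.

413.1 kN (net-section rupture governs)

Bolt shear: A_b = π(20)²/4 = 314.16 mm². φR_n = 0.75 × 579 × 314.16 × 6 × 1 = 818.5 kN.
Bearing (8 mm plate, F_u = 450 MPa): end bolts L_c = 29 − 22/2 = 18, R_n = min(1.2×18×8×450, 2.4×20×8×450) = 77.76 kN/bolt; interior L_c = 78 − 22 = 56, R_n = 172.8 kN/bolt. φR_n = 0.75 × (2×77.76 + 4×172.8) = 635.0 kN.
Tension yield (gross): A_g = 201×8 = 1608 mm². φR_n = 0.90 × 300 × 1608 = 434.2 kN.
Tension rupture (net): A_n = (201 − 2×24)×8 = 1224 mm² (U = 1.0, A_e = A_n). φR_n = 0.75 × 450 × 1224 = 413.1 kN.
Block shear: shear path 2×[29+2×78] = 2×185 mm, A_gv = 2960, A_nv = 2×(185 − 2.5×24)×8 = 2000 mm²; tension across gage: (54 − 1×24)×8 = 240 mm². R_n = min(0.6×450×2000, 0.6×300×2960) + 1.0×450×240 = min(540, 532.8) + 108 = 640.8 kN. φR_n = 0.75 × 640.8 = 480.6 kN.
Governing: min(818.5, 635.0, 434.2, 413.1, 480.6) = 413.1 kN → net-section rupture.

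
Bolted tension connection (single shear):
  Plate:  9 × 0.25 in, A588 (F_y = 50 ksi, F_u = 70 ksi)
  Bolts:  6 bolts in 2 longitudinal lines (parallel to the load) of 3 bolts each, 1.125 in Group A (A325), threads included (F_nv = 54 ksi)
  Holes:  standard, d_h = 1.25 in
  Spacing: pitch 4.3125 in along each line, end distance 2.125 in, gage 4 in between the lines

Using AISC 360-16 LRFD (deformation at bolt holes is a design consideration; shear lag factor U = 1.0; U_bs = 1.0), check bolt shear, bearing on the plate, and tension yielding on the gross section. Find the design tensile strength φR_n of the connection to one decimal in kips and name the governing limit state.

101.3 kips (gross-section yield governs)

Bolt shear: A_b = π(1.125)²/4 = 0.99402 in². φR_n = 0.75 × 54 × 0.99402 × 6 × 1 = 241.5 kips.
Bearing (0.25 in plate, F_u = 70 ksi): end bolts L_c = 2.125 − 1.25/2 = 1.5, R_n = min(1.2×1.5×0.25×70, 2.4×1.125×0.25×70) = 31.5 kips/bolt; interior L_c = 4.3125 − 1.25 = 3.0625, R_n = 47.25 kips/bolt. φR_n = 0.75 × (2×31.5 + 4×47.25) = 189.0 kips.
Tension yield (gross): A_g = 9×0.25 = 2.25 in². φR_n = 0.90 × 50 × 2.25 = 101.3 kips.
Governing: min(241.5, 189.0, 101.3) = 101.3 kips → gross-section yield.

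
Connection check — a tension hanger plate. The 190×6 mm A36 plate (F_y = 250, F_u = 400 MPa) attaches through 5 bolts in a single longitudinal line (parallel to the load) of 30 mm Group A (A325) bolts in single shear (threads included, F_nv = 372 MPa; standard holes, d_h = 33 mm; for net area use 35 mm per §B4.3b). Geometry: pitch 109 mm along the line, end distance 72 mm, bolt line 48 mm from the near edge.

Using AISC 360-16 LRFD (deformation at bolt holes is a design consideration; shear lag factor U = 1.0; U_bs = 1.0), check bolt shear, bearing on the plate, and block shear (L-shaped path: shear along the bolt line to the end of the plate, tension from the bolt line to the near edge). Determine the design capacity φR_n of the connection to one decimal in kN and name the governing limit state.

397.8 kN (block shear governs)

Bolt shear: A_b = π(30)²/4 = 706.86 mm². φR_n = 0.75 × 372 × 706.86 × 5 × 1 = 986.1 kN.
Bearing (6 mm plate, F_u = 400 MPa): end bolts L_c = 72 − 33/2 = 55.5, R_n = min(1.2×55.5×6×400, 2.4×30×6×400) = 159.84 kN/bolt; interior L_c = 109 − 33 = 76, R_n = 172.8 kN/bolt. φR_n = 0.75 × (1×159.84 + 4×172.8) = 638.3 kN.
Block shear: shear path 1×[72+4×109] = 1×508 mm, A_gv = 3048, A_nv = 1×(508 − 4.5×35)×6 = 2103 mm²; tension to near edge: (48 − 0.5×35)×6 = 183 mm². R_n = min(0.6×400×2103, 0.6×250×3048) + 1.0×400×183 = min(504.72, 457.2) + 73.2 = 530.4 kN. φR_n = 0.75 × 530.4 = 397.8 kN.
Governing: min(986.1, 638.3, 397.8) = 397.8 kN → block shear.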